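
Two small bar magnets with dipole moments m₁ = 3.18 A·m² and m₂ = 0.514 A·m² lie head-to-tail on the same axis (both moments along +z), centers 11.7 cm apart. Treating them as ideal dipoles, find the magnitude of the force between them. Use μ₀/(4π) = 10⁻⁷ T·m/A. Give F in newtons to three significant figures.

On-axis B of dipole 1: B = (μ₀/4π)·2m₁/r³. Force on dipole 2: F = m₂·dB/dr.
dB/dr = −(μ₀/4π)·6m₁/r⁴, so |F| = (μ₀/4π)·6m₁m₂/r⁴.
F = 6(10⁻⁷)(3.18)(0.514)/(0.117)⁴ = 0.005234 N.

F ≈ 0.00523 N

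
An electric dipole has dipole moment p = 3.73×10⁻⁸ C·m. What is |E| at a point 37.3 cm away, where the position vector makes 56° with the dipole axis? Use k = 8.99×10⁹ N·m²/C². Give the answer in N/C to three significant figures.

E ≈ 9000 N/C

At angle θ the dipole field magnitude is E = (kp/r³)·√(1 + 3cos²θ).
kp/r³ = (8.99×10⁹)(3.73×10⁻⁸) / (0.373)³ = 6462 N/C.
√(1 + 3cos²56°) = √(1 + 3·0.3127) = √1.9381 ≈ 1.3922.
E ≈ 6462 × 1.392 = 8996 N/C.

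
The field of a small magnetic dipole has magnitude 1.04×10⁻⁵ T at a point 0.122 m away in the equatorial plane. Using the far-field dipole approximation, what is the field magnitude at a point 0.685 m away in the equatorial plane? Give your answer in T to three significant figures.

B ≈ 5.88×10⁻⁸ T

Dipole fields scale as 1/r³ in the far field; the geometry is the same at both points.
B₂ = B₁ · (r₁/r₂)³ = 1.04×10⁻⁵ · (0.122/0.685)³.
(r₁/r₂)³ = (0.1781)³ = 0.005649.
B₂ ≈ 5.875×10⁻⁸ T.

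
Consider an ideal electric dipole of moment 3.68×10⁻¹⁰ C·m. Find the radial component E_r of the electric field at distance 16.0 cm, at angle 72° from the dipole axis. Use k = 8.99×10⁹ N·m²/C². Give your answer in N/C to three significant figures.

For a dipole, E_r = (2kp cosθ)/r³.
kp/r³ = (8.99×10⁹)(3.68×10⁻¹⁰)/(0.160)³ = 807.7 N/C.
E_r = 2·807.7·cos72° = 499.2 N/C.

E_r ≈ 499 N/C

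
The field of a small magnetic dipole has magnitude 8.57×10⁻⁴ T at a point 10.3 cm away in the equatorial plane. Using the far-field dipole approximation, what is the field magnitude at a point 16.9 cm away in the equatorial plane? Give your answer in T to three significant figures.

Dipole fields scale as 1/r³ in the far field; the geometry is the same at both points.
B₂ = B₁ · (r₁/r₂)³ = 8.57×10⁻⁴ · (10.3/16.9)³.
(r₁/r₂)³ = (0.6095)³ = 0.2264.
B₂ ≈ 1.940×10⁻⁴ T.

B ≈ 1.94×10⁻⁴ T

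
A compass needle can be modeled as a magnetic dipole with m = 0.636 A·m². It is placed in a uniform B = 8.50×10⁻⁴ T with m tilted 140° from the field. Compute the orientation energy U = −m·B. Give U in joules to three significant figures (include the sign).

U = −m·B = −mB cosθ.
U = −(0.636)(8.50×10⁻⁴)·cos140° = 4.141×10⁻⁴ J.

U ≈ 4.14×10⁻⁴ J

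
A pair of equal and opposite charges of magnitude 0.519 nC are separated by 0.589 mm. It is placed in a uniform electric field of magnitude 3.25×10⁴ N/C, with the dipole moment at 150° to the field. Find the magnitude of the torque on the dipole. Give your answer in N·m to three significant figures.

Dipole moment p = qd = (5.19×10⁻¹⁰ C)(5.89×10⁻⁴ m) = 3.057×10⁻¹³ C·m.
Torque on an electric dipole: τ = pE sinθ.
τ = (3.057×10⁻¹³)(3.25×10⁴)·sin150° = 4.968×10⁻⁹ N·m.

τ ≈ 4.97×10⁻⁹ N·m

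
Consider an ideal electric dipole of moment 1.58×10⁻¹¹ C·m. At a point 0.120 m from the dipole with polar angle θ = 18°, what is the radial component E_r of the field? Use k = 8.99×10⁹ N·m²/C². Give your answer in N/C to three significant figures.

E_r ≈ 156 N/C

For a dipole, E_r = (2kp cosθ)/r³.
kp/r³ = (8.99×10⁹)(1.58×10⁻¹¹)/(0.120)³ = 82.20 N/C.
E_r = 2·82.20·cos18° = 156.4 N/C.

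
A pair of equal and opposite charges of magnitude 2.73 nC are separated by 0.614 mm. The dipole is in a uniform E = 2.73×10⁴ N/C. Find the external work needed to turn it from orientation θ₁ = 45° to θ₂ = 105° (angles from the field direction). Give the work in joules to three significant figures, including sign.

Dipole moment p = qd = (2.73×10⁻⁹ C)(6.14×10⁻⁴ m) = 1.676×10⁻¹² C·m.
W_ext = ΔU = U(θ₂) − U(θ₁) = −pE cosθ₂ − (−pE cosθ₁) = pE(cosθ₁ − cosθ₂).
W = (1.676×10⁻¹²)(2.73×10⁴)·(cos45° − cos105°) = (4.575×10⁻⁸)·(+0.9659) = 4.420×10⁻⁸ J.

W ≈ 4.42×10⁻⁸ J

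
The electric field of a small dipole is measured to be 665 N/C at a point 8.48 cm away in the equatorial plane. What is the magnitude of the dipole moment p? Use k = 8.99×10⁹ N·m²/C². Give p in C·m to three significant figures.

In the equatorial plane E = kp/r³, so p = Er³/(k).
p = (665)·(0.0848)³ / (8.99×10⁹) = 4.511×10⁻¹¹ C·m.

p ≈ 4.51×10⁻¹¹ C·m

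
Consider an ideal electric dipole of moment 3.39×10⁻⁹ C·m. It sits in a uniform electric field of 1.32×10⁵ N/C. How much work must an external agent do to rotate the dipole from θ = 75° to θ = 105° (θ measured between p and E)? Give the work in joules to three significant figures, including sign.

W ≈ 2.32×10⁻⁴ J

W_ext = ΔU = U(θ₂) − U(θ₁) = −pE cosθ₂ − (−pE cosθ₁) = pE(cosθ₁ − cosθ₂).
W = (3.39×10⁻⁹)(1.32×10⁵)·(cos75° − cos105°) = (4.475×10⁻⁴)·(+0.5176) = 2.316×10⁻⁴ J.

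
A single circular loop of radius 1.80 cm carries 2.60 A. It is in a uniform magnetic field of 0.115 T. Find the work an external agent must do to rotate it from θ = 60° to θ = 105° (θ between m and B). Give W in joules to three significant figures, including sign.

W ≈ 2.31×10⁻⁴ J

Magnetic moment m = IA = Iπa² = (2.60)·π·(0.0180)² = 0.002646 A·m².
W_ext = ΔU = −mB cosθ₂ + mB cosθ₁ = mB(cosθ₁ − cosθ₂).
W = (0.002646)(0.115)·(cos60° − cos105°) = (3.043×10⁻⁴)·(+0.7588) = 2.309×10⁻⁴ J.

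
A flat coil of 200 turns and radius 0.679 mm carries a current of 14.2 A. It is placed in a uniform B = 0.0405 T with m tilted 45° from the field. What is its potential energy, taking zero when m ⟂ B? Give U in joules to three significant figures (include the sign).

m = NIA = NIπa² = 200·(14.2)·π·(6.79×10⁻⁴)² = 0.004113 A·m².
U = −m·B = −mB cosθ.
U = −(0.004113)(0.0405)·cos45° = -1.178×10⁻⁴ J.

U ≈ -1.18×10⁻⁴ J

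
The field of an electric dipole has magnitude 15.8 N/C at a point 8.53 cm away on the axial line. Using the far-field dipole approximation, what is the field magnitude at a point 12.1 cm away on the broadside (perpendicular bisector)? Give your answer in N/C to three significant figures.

E ≈ 2.77 N/C

Dipole fields scale as 1/r³ in the far field.
The axial field is twice the equatorial field at the same r, so the geometry factor is 1/2.
E₂ = E₁ · (1/2) · (r₁/r₂)³ = 15.8 · 0.5 · (8.53/12.1)³.
(r₁/r₂)³ = (0.705)³ = 0.3503.
E₂ ≈ 2.768 N/C.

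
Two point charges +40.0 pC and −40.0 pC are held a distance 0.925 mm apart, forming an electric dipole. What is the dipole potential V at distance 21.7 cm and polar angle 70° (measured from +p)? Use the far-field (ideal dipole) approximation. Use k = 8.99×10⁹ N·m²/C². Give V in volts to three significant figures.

V ≈ 0.00242 V

Dipole moment p = qd = (4.00×10⁻¹¹ C)(9.25×10⁻⁴ m) = 3.70×10⁻¹⁴ C·m.
The dipole potential is V = kp cosθ / r².
V = (8.99×10⁹)(3.70×10⁻¹⁴)·cos70° / (0.217)² = 0.002416 V.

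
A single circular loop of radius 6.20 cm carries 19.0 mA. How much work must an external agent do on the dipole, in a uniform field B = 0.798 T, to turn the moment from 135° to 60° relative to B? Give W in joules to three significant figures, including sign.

Magnetic moment m = IA = Iπa² = (0.0190)·π·(0.0620)² = 2.294×10⁻⁴ A·m².
W_ext = ΔU = −mB cosθ₂ + mB cosθ₁ = mB(cosθ₁ − cosθ₂).
W = (2.294×10⁻⁴)(0.798)·(cos135° − cos60°) = (1.831×10⁻⁴)·(-1.2071) = -2.210×10⁻⁴ J.

W ≈ -2.21×10⁻⁴ J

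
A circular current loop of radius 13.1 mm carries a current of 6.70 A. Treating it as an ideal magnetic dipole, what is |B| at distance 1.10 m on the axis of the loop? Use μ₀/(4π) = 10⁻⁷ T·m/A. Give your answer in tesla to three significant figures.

B ≈ 5.43×10⁻¹⁰ T

Magnetic moment m = IA = Iπa² = (6.70)·π·(0.0131)² = 0.003612 A·m².
On axis B = (μ₀/4π)·2m/r³.
B = 2·(10⁻⁷)·(0.003612) / (1.10)³ = 5.427×10⁻¹⁰ T.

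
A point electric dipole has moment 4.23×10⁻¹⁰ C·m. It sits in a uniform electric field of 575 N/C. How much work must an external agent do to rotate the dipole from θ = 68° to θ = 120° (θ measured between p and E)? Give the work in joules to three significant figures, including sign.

W ≈ 2.13×10⁻⁷ J

W_ext = ΔU = U(θ₂) − U(θ₁) = −pE cosθ₂ − (−pE cosθ₁) = pE(cosθ₁ − cosθ₂).
W = (4.23×10⁻¹⁰)(575)·(cos68° − cos120°) = (2.432×10⁻⁷)·(+0.8746) = 2.127×10⁻⁷ J.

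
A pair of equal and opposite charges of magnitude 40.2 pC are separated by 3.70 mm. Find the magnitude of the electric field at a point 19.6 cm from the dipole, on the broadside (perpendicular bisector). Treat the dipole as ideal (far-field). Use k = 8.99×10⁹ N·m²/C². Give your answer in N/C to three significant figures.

Dipole moment p = qd = (4.02×10⁻¹¹ C)(0.00370 m) = 1.487×10⁻¹³ C·m.
On the perpendicular bisector E = kp/r³ (half the axial value at the same distance).
E = (8.99×10⁹)(1.487×10⁻¹³) / (0.196)³ = 0.1775 N/C.

E ≈ 0.178 N/C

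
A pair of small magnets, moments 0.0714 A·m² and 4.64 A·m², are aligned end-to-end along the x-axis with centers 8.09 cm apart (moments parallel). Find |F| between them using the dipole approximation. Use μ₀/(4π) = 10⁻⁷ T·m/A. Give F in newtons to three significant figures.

F ≈ 0.00464 N

On-axis B of dipole 1: B = (μ₀/4π)·2m₁/r³. Force on dipole 2: F = m₂·dB/dr.
dB/dr = −(μ₀/4π)·6m₁/r⁴, so |F| = (μ₀/4π)·6m₁m₂/r⁴.
F = 6(10⁻⁷)(0.0714)(4.64)/(0.0809)⁴ = 0.004641 N.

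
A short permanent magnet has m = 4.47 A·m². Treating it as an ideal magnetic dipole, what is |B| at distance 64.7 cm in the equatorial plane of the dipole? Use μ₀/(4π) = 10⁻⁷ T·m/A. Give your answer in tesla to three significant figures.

B ≈ 1.65×10⁻⁶ T

In the equatorial plane B = (μ₀/4π)·m/r³ (half the axial value).
B = (10⁻⁷)·(4.47) / (0.647)³ = 1.650×10⁻⁶ T.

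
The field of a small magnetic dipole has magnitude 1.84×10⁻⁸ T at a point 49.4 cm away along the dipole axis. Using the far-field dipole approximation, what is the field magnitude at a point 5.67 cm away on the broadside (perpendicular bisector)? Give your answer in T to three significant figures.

B ≈ 6.08×10⁻⁶ T

Dipole fields scale as 1/r³ in the far field.
The axial field is twice the equatorial field at the same r, so the geometry factor is 1/2.
B₂ = B₁ · (1/2) · (r₁/r₂)³ = 1.84×10⁻⁸ · 0.5 · (49.4/5.67)³.
(r₁/r₂)³ = (8.713)³ = 661.4.
B₂ ≈ 6.084×10⁻⁶ T.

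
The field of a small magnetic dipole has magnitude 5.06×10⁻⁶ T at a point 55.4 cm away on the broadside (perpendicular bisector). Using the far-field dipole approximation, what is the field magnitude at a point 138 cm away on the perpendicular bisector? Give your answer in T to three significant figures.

B ≈ 3.27×10⁻⁷ T

Dipole fields scale as 1/r³ in the far field; the geometry is the same at both points.
B₂ = B₁ · (r₁/r₂)³ = 5.06×10⁻⁶ · (55.4/138)³.
(r₁/r₂)³ = (0.4014)³ = 0.0647.
B₂ ≈ 3.274×10⁻⁷ T.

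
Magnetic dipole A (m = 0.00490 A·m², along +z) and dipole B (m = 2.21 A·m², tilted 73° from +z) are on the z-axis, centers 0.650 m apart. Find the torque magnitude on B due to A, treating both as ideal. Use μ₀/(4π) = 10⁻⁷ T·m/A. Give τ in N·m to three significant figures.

Dipole B is on the axis of dipole A, so B₁ there is axial: B₁ = (μ₀/4π)·2m₁/r³ along +z.
B₁ = 2(10⁻⁷)(0.00490)/(0.650)³ = 3.569×10⁻⁹ T.
τ = m₂ B₁ sinθ.
τ = (2.21)(3.569×10⁻⁹)·sin73° = 7.542×10⁻⁹ N·m.

τ ≈ 7.54×10⁻⁹ N·m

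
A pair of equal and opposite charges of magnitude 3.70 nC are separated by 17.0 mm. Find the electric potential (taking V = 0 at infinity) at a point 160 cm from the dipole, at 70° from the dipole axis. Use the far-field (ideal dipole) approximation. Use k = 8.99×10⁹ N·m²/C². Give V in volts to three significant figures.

V ≈ 0.0755 V

Dipole moment p = qd = (3.70×10⁻⁹ C)(0.0170 m) = 6.29×10⁻¹¹ C·m.
The dipole potential is V = kp cosθ / r².
V = (8.99×10⁹)(6.29×10⁻¹¹)·cos70° / (1.60)² = 0.07555 V.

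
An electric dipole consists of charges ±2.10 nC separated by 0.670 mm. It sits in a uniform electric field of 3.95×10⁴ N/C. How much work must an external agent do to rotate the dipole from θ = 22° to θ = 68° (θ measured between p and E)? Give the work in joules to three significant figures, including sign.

W ≈ 3.07×10⁻⁸ J

Dipole moment p = qd = (2.10×10⁻⁹ C)(6.70×10⁻⁴ m) = 1.407×10⁻¹² C·m.
W_ext = ΔU = U(θ₂) − U(θ₁) = −pE cosθ₂ − (−pE cosθ₁) = pE(cosθ₁ − cosθ₂).
W = (1.407×10⁻¹²)(3.95×10⁴)·(cos22° − cos68°) = (5.558×10⁻⁸)·(+0.5526) = 3.071×10⁻⁸ J.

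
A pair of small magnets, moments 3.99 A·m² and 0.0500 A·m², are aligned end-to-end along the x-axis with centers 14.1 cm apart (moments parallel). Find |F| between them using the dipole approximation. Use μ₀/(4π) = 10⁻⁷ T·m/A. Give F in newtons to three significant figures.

On-axis B of dipole 1: B = (μ₀/4π)·2m₁/r³. Force on dipole 2: F = m₂·dB/dr.
dB/dr = −(μ₀/4π)·6m₁/r⁴, so |F| = (μ₀/4π)·6m₁m₂/r⁴.
F = 6(10⁻⁷)(3.99)(0.0500)/(0.141)⁴ = 3.028×10⁻⁴ N.

F ≈ 3.03×10⁻⁴ N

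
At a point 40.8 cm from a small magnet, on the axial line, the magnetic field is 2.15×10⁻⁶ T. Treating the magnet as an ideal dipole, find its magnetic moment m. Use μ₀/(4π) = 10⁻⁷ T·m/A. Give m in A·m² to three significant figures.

m ≈ 0.730 A·m²

On axis B = (μ₀/4π)·2m/r³, so m = Br³·4π/(μ₀·2).
m = (2.15×10⁻⁶)·(0.408)³ / (2·10⁻⁷) = 0.7301 A·m².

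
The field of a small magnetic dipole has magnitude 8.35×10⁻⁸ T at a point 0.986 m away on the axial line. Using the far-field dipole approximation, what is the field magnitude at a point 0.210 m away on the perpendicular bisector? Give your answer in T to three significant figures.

B ≈ 4.32×10⁻⁶ T

Dipole fields scale as 1/r³ in the far field.
The axial field is twice the equatorial field at the same r, so the geometry factor is 1/2.
B₂ = B₁ · (1/2) · (r₁/r₂)³ = 8.35×10⁻⁸ · 0.5 · (0.986/0.210)³.
(r₁/r₂)³ = (4.695)³ = 103.5.
B₂ ≈ 4.321×10⁻⁶ T.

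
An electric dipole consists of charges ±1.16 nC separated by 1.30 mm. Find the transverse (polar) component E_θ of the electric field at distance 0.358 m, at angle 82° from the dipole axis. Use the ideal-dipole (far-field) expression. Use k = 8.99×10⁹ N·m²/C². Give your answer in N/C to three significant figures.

Dipole moment p = qd = (1.16×10⁻⁹ C)(0.00130 m) = 1.508×10⁻¹² C·m.
For a dipole, E_θ = (kp sinθ)/r³.
kp/r³ = (8.99×10⁹)(1.508×10⁻¹²)/(0.358)³ = 0.2955 N/C.
E_θ = 0.2955·sin82° = 0.2926 N/C.

E_θ ≈ 0.293 N/C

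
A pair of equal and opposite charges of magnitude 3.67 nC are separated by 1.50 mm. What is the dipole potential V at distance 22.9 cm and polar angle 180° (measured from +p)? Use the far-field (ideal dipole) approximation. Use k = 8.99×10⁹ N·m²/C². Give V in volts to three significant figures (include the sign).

Dipole moment p = qd = (3.67×10⁻⁹ C)(0.00150 m) = 5.505×10⁻¹² C·m.
The dipole potential is V = kp cosθ / r².
V = (8.99×10⁹)(5.505×10⁻¹²)·cos180° / (0.229)² = -0.9437 V.

V ≈ -0.944 V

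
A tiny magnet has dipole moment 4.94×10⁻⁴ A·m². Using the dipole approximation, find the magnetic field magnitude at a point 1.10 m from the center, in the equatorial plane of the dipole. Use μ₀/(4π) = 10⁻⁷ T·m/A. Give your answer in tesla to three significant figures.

In the equatorial plane B = (μ₀/4π)·m/r³ (half the axial value).
B = (10⁻⁷)·(4.94×10⁻⁴) / (1.10)³ = 3.711×10⁻¹¹ T.

B ≈ 3.71×10⁻¹¹ T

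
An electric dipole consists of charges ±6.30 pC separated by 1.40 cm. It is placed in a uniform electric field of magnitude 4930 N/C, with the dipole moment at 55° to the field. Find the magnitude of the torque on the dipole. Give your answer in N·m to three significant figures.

Dipole moment p = qd = (6.30×10⁻¹² C)(0.0140 m) = 8.82×10⁻¹⁴ C·m.
Torque on an electric dipole: τ = pE sinθ.
τ = (8.82×10⁻¹⁴)(4930)·sin55° = 3.562×10⁻¹⁰ N·m.

τ ≈ 3.56×10⁻¹⁰ N·m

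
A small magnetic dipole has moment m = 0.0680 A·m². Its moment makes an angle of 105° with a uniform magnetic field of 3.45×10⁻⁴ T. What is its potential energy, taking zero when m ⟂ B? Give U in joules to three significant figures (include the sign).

U ≈ 6.07×10⁻⁶ J

U = −m·B = −mB cosθ.
U = −(0.0680)(3.45×10⁻⁴)·cos105° = 6.072×10⁻⁶ J.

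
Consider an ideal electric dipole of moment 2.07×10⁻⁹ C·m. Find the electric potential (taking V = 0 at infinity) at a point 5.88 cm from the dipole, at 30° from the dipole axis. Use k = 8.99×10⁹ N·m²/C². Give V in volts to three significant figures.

V ≈ 4660 V

The dipole potential is V = kp cosθ / r².
V = (8.99×10⁹)(2.07×10⁻⁹)·cos30° / (0.0588)² = 4661 V.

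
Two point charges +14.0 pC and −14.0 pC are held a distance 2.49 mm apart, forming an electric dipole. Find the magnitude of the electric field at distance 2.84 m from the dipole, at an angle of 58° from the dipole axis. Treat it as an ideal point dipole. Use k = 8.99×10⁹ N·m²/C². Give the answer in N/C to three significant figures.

Dipole moment p = qd = (1.40×10⁻¹¹ C)(0.00249 m) = 3.486×10⁻¹⁴ C·m.
At angle θ the dipole field magnitude is E = (kp/r³)·√(1 + 3cos²θ).
kp/r³ = (8.99×10⁹)(3.486×10⁻¹⁴) / (2.84)³ = 1.368×10⁻⁵ N/C.
√(1 + 3cos²58°) = √(1 + 3·0.2808) = √1.8424 ≈ 1.3574.
E ≈ 1.368×10⁻⁵ × 1.357 = 1.857×10⁻⁵ N/C.

E ≈ 1.86×10⁻⁵ N/C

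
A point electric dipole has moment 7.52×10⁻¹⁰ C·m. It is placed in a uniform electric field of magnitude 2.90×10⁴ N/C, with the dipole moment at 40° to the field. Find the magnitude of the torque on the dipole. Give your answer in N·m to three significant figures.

Torque on an electric dipole: τ = pE sinθ.
τ = (7.52×10⁻¹⁰)(2.90×10⁴)·sin40° = 1.402×10⁻⁵ N·m.

τ ≈ 1.40×10⁻⁵ N·m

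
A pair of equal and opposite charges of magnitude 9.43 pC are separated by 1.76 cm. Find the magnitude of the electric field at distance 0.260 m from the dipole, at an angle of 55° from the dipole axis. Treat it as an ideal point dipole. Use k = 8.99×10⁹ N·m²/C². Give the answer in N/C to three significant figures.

Dipole moment p = qd = (9.43×10⁻¹² C)(0.0176 m) = 1.66×10⁻¹³ C·m.
At angle θ the dipole field magnitude is E = (kp/r³)·√(1 + 3cos²θ).
kp/r³ = (8.99×10⁹)(1.66×10⁻¹³) / (0.260)³ = 0.08491 N/C.
√(1 + 3cos²55°) = √(1 + 3·0.3290) = √1.9870 ≈ 1.4096.
E ≈ 0.08491 × 1.410 = 0.1197 N/C.

E ≈ 0.120 N/C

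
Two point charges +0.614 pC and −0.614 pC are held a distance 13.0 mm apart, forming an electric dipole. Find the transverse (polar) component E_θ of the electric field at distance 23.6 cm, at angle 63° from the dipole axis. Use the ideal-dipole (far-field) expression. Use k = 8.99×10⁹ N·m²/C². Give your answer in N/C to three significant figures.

E_θ ≈ 0.00486 N/C

Dipole moment p = qd = (6.14×10⁻¹³ C)(0.0130 m) = 7.982×10⁻¹⁵ C·m.
For a dipole, E_θ = (kp sinθ)/r³.
kp/r³ = (8.99×10⁹)(7.982×10⁻¹⁵)/(0.236)³ = 0.005459 N/C.
E_θ = 0.005459·sin63° = 0.004864 N/C.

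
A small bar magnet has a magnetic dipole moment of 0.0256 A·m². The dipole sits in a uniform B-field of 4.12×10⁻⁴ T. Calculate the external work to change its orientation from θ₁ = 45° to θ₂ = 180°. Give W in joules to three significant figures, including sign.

W ≈ 1.80×10⁻⁵ J

W_ext = ΔU = −mB cosθ₂ + mB cosθ₁ = mB(cosθ₁ − cosθ₂).
W = (0.0256)(4.12×10⁻⁴)·(cos45° − cos180°) = (1.055×10⁻⁵)·(+1.7071) = 1.801×10⁻⁵ J.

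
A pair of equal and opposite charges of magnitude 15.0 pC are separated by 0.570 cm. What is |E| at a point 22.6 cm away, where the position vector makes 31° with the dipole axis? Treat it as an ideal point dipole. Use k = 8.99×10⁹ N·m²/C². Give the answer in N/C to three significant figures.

Dipole moment p = qd = (1.50×10⁻¹¹ C)(0.00570 m) = 8.55×10⁻¹⁴ C·m.
At angle θ the dipole field magnitude is E = (kp/r³)·√(1 + 3cos²θ).
kp/r³ = (8.99×10⁹)(8.55×10⁻¹⁴) / (0.226)³ = 0.06659 N/C.
√(1 + 3cos²31°) = √(1 + 3·0.7347) = √3.2042 ≈ 1.7900.
E ≈ 0.06659 × 1.790 = 0.1192 N/C.

E ≈ 0.119 N/C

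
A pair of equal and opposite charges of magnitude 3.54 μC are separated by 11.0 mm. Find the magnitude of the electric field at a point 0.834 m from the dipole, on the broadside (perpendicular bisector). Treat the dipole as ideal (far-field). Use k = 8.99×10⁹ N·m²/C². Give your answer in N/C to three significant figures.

E ≈ 603 N/C

Dipole moment p = qd = (3.54×10⁻⁶ C)(0.0110 m) = 3.894×10⁻⁸ C·m.
In the equatorial plane E = kp/r³.
E = (8.99×10⁹)(3.894×10⁻⁸) / (0.834)³ = 603.5 N/C.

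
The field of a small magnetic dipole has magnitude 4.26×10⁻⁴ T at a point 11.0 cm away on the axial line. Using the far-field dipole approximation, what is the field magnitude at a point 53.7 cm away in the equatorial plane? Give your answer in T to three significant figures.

B ≈ 1.83×10⁻⁶ T

Dipole fields scale as 1/r³ in the far field.
The axial field is twice the equatorial field at the same r, so the geometry factor is 1/2.
B₂ = B₁ · (1/2) · (r₁/r₂)³ = 4.26×10⁻⁴ · 0.5 · (11.0/53.7)³.
(r₁/r₂)³ = (0.2048)³ = 0.008595.
B₂ ≈ 1.831×10⁻⁶ T.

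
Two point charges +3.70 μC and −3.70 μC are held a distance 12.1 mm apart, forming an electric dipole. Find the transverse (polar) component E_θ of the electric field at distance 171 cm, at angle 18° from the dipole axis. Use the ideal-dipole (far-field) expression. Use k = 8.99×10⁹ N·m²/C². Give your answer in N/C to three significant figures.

E_θ ≈ 24.9 N/C

Dipole moment p = qd = (3.70×10⁻⁶ C)(0.0121 m) = 4.477×10⁻⁸ C·m.
For a dipole, E_θ = (kp sinθ)/r³.
kp/r³ = (8.99×10⁹)(4.477×10⁻⁸)/(1.71)³ = 80.49 N/C.
E_θ = 80.49·sin18° = 24.87 N/C.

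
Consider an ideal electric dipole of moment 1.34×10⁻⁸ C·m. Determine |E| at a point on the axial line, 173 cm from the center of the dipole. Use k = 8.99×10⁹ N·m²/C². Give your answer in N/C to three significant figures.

E ≈ 46.5 N/C

On the dipole axis E = 2kp/r³.
E = 2·(8.99×10⁹)(1.34×10⁻⁸) / (1.73)³ = 46.53 N/C.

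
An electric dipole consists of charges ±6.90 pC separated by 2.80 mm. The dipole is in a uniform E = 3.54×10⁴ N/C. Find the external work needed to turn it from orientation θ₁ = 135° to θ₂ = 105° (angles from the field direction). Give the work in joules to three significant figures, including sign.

W ≈ -3.07×10⁻¹⁰ J

Dipole moment p = qd = (6.90×10⁻¹² C)(0.00280 m) = 1.932×10⁻¹⁴ C·m.
W_ext = ΔU = U(θ₂) − U(θ₁) = −pE cosθ₂ − (−pE cosθ₁) = pE(cosθ₁ − cosθ₂).
W = (1.932×10⁻¹⁴)(3.54×10⁴)·(cos135° − cos105°) = (6.839×10⁻¹⁰)·(-0.4483) = -3.066×10⁻¹⁰ J.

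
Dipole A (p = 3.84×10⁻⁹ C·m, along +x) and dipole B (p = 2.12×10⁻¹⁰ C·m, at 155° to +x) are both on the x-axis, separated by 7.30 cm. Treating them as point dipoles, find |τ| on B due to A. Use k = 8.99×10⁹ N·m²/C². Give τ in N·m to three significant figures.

The second dipole sits on the axis of the first, so the field there is axial: E₁ = 2kp₁/r³ along +x.
E₁ = 2(8.99×10⁹)(3.84×10⁻⁹)/(0.0730)³ = 1.775×10⁵ N/C.
Torque on the second dipole: τ = p₂ E₁ sinθ.
τ = (2.12×10⁻¹⁰)(1.775×10⁵)·sin155° = 1.590×10⁻⁵ N·m.

τ ≈ 1.59×10⁻⁵ N·m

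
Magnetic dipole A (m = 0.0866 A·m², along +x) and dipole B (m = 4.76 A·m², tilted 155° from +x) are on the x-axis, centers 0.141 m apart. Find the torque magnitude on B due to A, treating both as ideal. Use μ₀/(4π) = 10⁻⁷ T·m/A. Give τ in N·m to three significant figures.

Dipole B is on the axis of dipole A, so B₁ there is axial: B₁ = (μ₀/4π)·2m₁/r³ along +x.
B₁ = 2(10⁻⁷)(0.0866)/(0.141)³ = 6.179×10⁻⁶ T.
τ = m₂ B₁ sinθ.
τ = (4.76)(6.179×10⁻⁶)·sin155° = 1.243×10⁻⁵ N·m.

τ ≈ 1.24×10⁻⁵ N·m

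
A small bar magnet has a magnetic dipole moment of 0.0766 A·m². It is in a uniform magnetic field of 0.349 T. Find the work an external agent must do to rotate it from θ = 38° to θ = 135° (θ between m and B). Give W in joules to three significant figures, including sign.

W ≈ 0.0400 J

W_ext = ΔU = −mB cosθ₂ + mB cosθ₁ = mB(cosθ₁ − cosθ₂).
W = (0.0766)(0.349)·(cos38° − cos135°) = (0.02673)·(+1.4951) = 0.03997 J.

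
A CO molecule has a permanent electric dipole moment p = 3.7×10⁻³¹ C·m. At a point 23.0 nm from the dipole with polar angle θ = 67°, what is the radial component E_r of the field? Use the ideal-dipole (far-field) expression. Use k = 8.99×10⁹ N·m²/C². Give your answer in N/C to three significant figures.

E_r ≈ 214 N/C

For a dipole, E_r = (2kp cosθ)/r³.
kp/r³ = (8.99×10⁹)(3.70×10⁻³¹)/(2.30×10⁻⁸)³ = 273.4 N/C.
E_r = 2·273.4·cos67° = 213.6 N/C.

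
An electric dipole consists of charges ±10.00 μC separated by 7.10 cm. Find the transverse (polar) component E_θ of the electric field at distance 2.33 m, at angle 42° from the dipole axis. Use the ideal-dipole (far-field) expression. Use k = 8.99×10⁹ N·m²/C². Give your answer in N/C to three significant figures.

E_θ ≈ 338 N/C

Dipole moment p = qd = (1.00×10⁻⁵ C)(0.0710 m) = 7.10×10⁻⁷ C·m.
For a dipole, E_θ = (kp sinθ)/r³.
kp/r³ = (8.99×10⁹)(7.10×10⁻⁷)/(2.33)³ = 504.6 N/C.
E_θ = 504.6·sin42° = 337.6 N/C.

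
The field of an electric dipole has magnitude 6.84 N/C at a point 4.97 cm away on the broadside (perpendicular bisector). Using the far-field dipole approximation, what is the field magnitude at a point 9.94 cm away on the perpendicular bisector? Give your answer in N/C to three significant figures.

Dipole fields scale as 1/r³ in the far field; the geometry is the same at both points.
E₂ = E₁ · (r₁/r₂)³ = 6.84 · (4.97/9.94)³.
(r₁/r₂)³ = (0.5)³ = 0.125.
E₂ ≈ 0.8550 N/C.

E ≈ 0.855 N/C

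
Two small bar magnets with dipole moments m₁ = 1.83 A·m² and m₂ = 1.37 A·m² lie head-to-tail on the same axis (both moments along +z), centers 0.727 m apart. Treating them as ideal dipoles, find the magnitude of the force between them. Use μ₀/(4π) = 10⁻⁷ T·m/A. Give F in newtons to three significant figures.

F ≈ 5.38×10⁻⁶ N

On-axis B of dipole 1: B = (μ₀/4π)·2m₁/r³. Force on dipole 2: F = m₂·dB/dr.
dB/dr = −(μ₀/4π)·6m₁/r⁴, so |F| = (μ₀/4π)·6m₁m₂/r⁴.
F = 6(10⁻⁷)(1.83)(1.37)/(0.727)⁴ = 5.385×10⁻⁶ N.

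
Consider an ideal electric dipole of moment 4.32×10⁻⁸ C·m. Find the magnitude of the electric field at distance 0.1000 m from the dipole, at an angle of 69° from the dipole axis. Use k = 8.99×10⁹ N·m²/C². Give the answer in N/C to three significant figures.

E ≈ 4.57×10⁵ N/C

At angle θ the dipole field magnitude is E = (kp/r³)·√(1 + 3cos²θ).
kp/r³ = (8.99×10⁹)(4.32×10⁻⁸) / (0.100)³ = 3.884×10⁵ N/C.
√(1 + 3cos²69°) = √(1 + 3·0.1284) = √1.3853 ≈ 1.1770.
E ≈ 3.884×10⁵ × 1.177 = 4.571×10⁵ N/C.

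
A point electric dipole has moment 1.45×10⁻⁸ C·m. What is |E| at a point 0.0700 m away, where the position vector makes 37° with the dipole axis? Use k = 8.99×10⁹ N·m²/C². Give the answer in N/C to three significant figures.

E ≈ 6.49×10⁵ N/C

At angle θ the dipole field magnitude is E = (kp/r³)·√(1 + 3cos²θ).
kp/r³ = (8.99×10⁹)(1.45×10⁻⁸) / (0.0700)³ = 3.800×10⁵ N/C.
√(1 + 3cos²37°) = √(1 + 3·0.6378) = √2.9135 ≈ 1.7069.
E ≈ 3.800×10⁵ × 1.707 = 6.487×10⁵ N/C.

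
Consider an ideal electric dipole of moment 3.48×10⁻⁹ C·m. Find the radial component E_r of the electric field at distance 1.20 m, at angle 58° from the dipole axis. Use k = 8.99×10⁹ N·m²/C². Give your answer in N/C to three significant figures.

For a dipole, E_r = (2kp cosθ)/r³.
kp/r³ = (8.99×10⁹)(3.48×10⁻⁹)/(1.20)³ = 18.10 N/C.
E_r = 2·18.10·cos58° = 19.19 N/C.

E_r ≈ 19.2 N/C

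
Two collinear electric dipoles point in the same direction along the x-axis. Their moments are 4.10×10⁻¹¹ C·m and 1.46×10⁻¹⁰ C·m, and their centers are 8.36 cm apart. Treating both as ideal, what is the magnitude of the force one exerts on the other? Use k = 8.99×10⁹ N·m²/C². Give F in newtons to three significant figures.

F ≈ 6.61×10⁻⁶ N

On-axis field of dipole 1 at distance r: E = 2kp₁/r³. Force on dipole 2 is F = p₂·dE/dr (gradient along axis).
dE/dr = −6kp₁/r⁴, so |F| = 6kp₁p₂/r⁴ (attractive for aligned moments).
F = 6(8.99×10⁹)(4.10×10⁻¹¹)(1.46×10⁻¹⁰)/(0.0836)⁴ = 6.610×10⁻⁶ N.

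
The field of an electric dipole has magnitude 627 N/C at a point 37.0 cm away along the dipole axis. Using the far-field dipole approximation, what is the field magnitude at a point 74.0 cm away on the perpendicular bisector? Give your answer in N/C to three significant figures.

Dipole fields scale as 1/r³ in the far field.
The axial field is twice the equatorial field at the same r, so the geometry factor is 1/2.
E₂ = E₁ · (1/2) · (r₁/r₂)³ = 627 · 0.5 · (37.0/74.0)³.
(r₁/r₂)³ = (0.5)³ = 0.125.
E₂ ≈ 39.19 N/C.

E ≈ 39.2 N/C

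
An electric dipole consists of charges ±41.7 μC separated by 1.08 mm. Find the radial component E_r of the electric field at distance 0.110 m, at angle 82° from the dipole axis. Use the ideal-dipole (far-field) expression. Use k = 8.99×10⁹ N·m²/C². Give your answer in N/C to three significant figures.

Dipole moment p = qd = (4.17×10⁻⁵ C)(0.00108 m) = 4.504×10⁻⁸ C·m.
For a dipole, E_r = (2kp cosθ)/r³.
kp/r³ = (8.99×10⁹)(4.504×10⁻⁸)/(0.110)³ = 3.042×10⁵ N/C.
E_r = 2·3.042×10⁵·cos82° = 8.468×10⁴ N/C.

E_r ≈ 8.47×10⁴ N/C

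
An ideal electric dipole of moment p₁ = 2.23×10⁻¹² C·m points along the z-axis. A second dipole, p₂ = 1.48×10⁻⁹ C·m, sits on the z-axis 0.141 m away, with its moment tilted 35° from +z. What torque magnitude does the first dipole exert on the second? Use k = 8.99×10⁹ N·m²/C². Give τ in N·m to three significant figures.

The second dipole sits on the axis of the first, so the field there is axial: E₁ = 2kp₁/r³ along +z.
E₁ = 2(8.99×10⁹)(2.23×10⁻¹²)/(0.141)³ = 14.30 N/C.
Torque on the second dipole: τ = p₂ E₁ sinθ.
τ = (1.48×10⁻⁹)(14.30)·sin35° = 1.214×10⁻⁸ N·m.

τ ≈ 1.21×10⁻⁸ N·m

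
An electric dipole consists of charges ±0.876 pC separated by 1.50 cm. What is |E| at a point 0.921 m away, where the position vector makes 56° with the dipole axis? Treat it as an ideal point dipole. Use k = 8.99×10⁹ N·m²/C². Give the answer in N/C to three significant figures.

Dipole moment p = qd = (8.76×10⁻¹³ C)(0.0150 m) = 1.314×10⁻¹⁴ C·m.
At angle θ the dipole field magnitude is E = (kp/r³)·√(1 + 3cos²θ).
kp/r³ = (8.99×10⁹)(1.314×10⁻¹⁴) / (0.921)³ = 1.512×10⁻⁴ N/C.
√(1 + 3cos²56°) = √(1 + 3·0.3127) = √1.9381 ≈ 1.3922.
E ≈ 1.512×10⁻⁴ × 1.392 = 2.105×10⁻⁴ N/C.

E ≈ 2.11×10⁻⁴ N/C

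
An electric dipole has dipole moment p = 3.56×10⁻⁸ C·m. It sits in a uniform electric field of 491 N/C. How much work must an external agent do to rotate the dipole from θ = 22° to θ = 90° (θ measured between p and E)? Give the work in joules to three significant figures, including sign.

W_ext = ΔU = U(θ₂) − U(θ₁) = −pE cosθ₂ − (−pE cosθ₁) = pE(cosθ₁ − cosθ₂).
W = (3.56×10⁻⁸)(491)·(cos22° − cos90°) = (1.748×10⁻⁵)·(+0.9272) = 1.621×10⁻⁵ J.

W ≈ 1.62×10⁻⁵ J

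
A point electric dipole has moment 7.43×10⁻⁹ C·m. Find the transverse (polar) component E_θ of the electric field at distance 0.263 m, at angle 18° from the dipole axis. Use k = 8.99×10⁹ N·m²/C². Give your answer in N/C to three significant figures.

For a dipole, E_θ = (kp sinθ)/r³.
kp/r³ = (8.99×10⁹)(7.43×10⁻⁹)/(0.263)³ = 3672 N/C.
E_θ = 3672·sin18° = 1135 N/C.

E_θ ≈ 1130 N/C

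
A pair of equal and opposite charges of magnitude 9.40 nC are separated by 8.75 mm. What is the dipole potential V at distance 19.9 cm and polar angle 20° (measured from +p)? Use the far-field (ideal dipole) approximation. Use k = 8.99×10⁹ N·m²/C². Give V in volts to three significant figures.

V ≈ 17.5 V

Dipole moment p = qd = (9.40×10⁻⁹ C)(0.00875 m) = 8.225×10⁻¹¹ C·m.
The dipole potential is V = kp cosθ / r².
V = (8.99×10⁹)(8.225×10⁻¹¹)·cos20° / (0.199)² = 17.55 V.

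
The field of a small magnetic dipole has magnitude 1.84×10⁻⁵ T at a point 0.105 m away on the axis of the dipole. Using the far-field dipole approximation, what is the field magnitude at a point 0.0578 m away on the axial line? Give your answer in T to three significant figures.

B ≈ 1.10×10⁻⁴ T

Dipole fields scale as 1/r³ in the far field; the geometry is the same at both points.
B₂ = B₁ · (r₁/r₂)³ = 1.84×10⁻⁵ · (0.105/0.0578)³.
(r₁/r₂)³ = (1.817)³ = 5.995.
B₂ ≈ 1.103×10⁻⁴ T.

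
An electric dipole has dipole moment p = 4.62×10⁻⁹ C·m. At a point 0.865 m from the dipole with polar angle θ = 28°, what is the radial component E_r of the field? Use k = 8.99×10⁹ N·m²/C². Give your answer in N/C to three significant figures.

E_r ≈ 113 N/C

For a dipole, E_r = (2kp cosθ)/r³.
kp/r³ = (8.99×10⁹)(4.62×10⁻⁹)/(0.865)³ = 64.17 N/C.
E_r = 2·64.17·cos28° = 113.3 N/C.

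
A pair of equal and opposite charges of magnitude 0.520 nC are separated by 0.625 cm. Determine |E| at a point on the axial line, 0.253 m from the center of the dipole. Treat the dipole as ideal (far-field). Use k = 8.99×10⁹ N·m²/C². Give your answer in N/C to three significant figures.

E ≈ 3.61 N/C

Dipole moment p = qd = (5.20×10⁻¹⁰ C)(0.00625 m) = 3.25×10⁻¹² C·m.
On the dipole axis E = 2kp/r³.
E = 2·(8.99×10⁹)(3.25×10⁻¹²) / (0.253)³ = 3.608 N/C.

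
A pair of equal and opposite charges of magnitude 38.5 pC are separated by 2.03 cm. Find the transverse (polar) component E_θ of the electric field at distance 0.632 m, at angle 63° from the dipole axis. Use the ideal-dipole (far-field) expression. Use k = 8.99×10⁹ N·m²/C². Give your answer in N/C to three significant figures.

Dipole moment p = qd = (3.85×10⁻¹¹ C)(0.0203 m) = 7.816×10⁻¹³ C·m.
For a dipole, E_θ = (kp sinθ)/r³.
kp/r³ = (8.99×10⁹)(7.816×10⁻¹³)/(0.632)³ = 0.02784 N/C.
E_θ = 0.02784·sin63° = 0.02480 N/C.

E_θ ≈ 0.0248 N/C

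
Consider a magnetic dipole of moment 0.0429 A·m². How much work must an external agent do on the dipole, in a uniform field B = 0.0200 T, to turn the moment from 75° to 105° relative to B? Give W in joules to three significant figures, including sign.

W ≈ 4.44×10⁻⁴ J

W_ext = ΔU = −mB cosθ₂ + mB cosθ₁ = mB(cosθ₁ − cosθ₂).
W = (0.0429)(0.0200)·(cos75° − cos105°) = (8.580×10⁻⁴)·(+0.5176) = 4.441×10⁻⁴ J.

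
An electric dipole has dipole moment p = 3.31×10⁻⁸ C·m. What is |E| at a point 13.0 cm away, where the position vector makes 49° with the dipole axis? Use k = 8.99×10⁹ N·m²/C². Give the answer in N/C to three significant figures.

At angle θ the dipole field magnitude is E = (kp/r³)·√(1 + 3cos²θ).
kp/r³ = (8.99×10⁹)(3.31×10⁻⁸) / (0.130)³ = 1.354×10⁵ N/C.
√(1 + 3cos²49°) = √(1 + 3·0.4304) = √2.2912 ≈ 1.5137.
E ≈ 1.354×10⁵ × 1.514 = 2.050×10⁵ N/C.

E ≈ 2.05×10⁵ N/C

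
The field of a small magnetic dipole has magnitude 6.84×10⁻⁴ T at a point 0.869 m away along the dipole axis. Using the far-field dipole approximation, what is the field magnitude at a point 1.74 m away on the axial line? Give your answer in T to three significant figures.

B ≈ 8.52×10⁻⁵ T

Dipole fields scale as 1/r³ in the far field; the geometry is the same at both points.
B₂ = B₁ · (r₁/r₂)³ = 6.84×10⁻⁴ · (0.869/1.74)³.
(r₁/r₂)³ = (0.4994)³ = 0.1246.
B₂ ≈ 8.521×10⁻⁵ T.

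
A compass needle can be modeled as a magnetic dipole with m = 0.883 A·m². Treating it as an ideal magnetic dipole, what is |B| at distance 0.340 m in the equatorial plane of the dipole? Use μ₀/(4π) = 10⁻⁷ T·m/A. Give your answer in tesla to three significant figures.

B ≈ 2.25×10⁻⁶ T

In the equatorial plane B = (μ₀/4π)·m/r³ (half the axial value).
B = (10⁻⁷)·(0.883) / (0.340)³ = 2.247×10⁻⁶ T.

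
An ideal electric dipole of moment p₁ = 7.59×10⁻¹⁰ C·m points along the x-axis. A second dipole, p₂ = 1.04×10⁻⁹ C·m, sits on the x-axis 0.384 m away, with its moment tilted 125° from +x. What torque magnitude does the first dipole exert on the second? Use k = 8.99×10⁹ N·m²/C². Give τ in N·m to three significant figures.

The second dipole sits on the axis of the first, so the field there is axial: E₁ = 2kp₁/r³ along +x.
E₁ = 2(8.99×10⁹)(7.59×10⁻¹⁰)/(0.384)³ = 241.0 N/C.
Torque on the second dipole: τ = p₂ E₁ sinθ.
τ = (1.04×10⁻⁹)(241.0)·sin125° = 2.053×10⁻⁷ N·m.

τ ≈ 2.05×10⁻⁷ N·m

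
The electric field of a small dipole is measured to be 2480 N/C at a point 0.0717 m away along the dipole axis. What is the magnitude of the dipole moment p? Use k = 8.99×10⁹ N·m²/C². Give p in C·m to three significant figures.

On axis E = 2kp/r³, so p = Er³/(2k).
p = (2480)·(0.0717)³ / (2·8.99×10⁹) = 5.084×10⁻¹¹ C·m.

p ≈ 5.08×10⁻¹¹ C·m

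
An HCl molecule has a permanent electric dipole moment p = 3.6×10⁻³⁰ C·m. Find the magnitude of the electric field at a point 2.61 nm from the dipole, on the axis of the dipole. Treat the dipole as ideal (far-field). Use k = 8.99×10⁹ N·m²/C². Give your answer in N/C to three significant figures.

On the dipole axis E = 2kp/r³.
E = 2·(8.99×10⁹)(3.60×10⁻³⁰) / (2.61×10⁻⁹)³ = 3.641×10⁶ N/C.

E ≈ 3.64×10⁶ N/C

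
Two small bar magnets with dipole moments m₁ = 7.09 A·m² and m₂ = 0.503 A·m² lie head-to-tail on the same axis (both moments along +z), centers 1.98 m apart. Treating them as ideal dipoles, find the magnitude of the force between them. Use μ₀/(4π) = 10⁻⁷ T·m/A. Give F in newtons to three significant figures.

F ≈ 1.39×10⁻⁷ N

On-axis B of dipole 1: B = (μ₀/4π)·2m₁/r³. Force on dipole 2: F = m₂·dB/dr.
dB/dr = −(μ₀/4π)·6m₁/r⁴, so |F| = (μ₀/4π)·6m₁m₂/r⁴.
F = 6(10⁻⁷)(7.09)(0.503)/(1.98)⁴ = 1.392×10⁻⁷ N.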